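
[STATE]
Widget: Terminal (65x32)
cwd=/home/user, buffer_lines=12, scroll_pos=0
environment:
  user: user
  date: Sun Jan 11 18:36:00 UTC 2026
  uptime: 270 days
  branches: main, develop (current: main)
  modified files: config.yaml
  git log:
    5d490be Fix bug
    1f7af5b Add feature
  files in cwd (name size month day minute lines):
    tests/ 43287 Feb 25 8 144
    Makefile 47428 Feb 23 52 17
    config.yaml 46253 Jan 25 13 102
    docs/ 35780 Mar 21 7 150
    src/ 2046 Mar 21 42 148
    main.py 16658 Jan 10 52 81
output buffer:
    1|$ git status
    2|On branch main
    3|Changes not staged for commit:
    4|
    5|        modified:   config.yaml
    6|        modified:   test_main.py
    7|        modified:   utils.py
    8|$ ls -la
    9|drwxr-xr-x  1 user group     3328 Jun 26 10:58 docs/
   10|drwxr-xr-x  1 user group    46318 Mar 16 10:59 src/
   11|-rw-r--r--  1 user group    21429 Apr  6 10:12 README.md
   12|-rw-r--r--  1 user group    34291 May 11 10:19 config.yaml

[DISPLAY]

$ git status                                                     
On branch main                                                   
Changes not staged for commit:                                   
                                                                 
        modified:   config.yaml                                  
        modified:   test_main.py                                 
        modified:   utils.py                                     
$ ls -la                                                         
drwxr-xr-x  1 user group     3328 Jun 26 10:58 docs/             
drwxr-xr-x  1 user group    46318 Mar 16 10:59 src/              
-rw-r--r--  1 user group    21429 Apr  6 10:12 README.md         
-rw-r--r--  1 user group    34291 May 11 10:19 config.yaml       
$ █                                                              
                                                                 
                                                                 
                                                                 
                                                                 
                                                                 
                                                                 
                                                                 
                                                                 
                                                                 
                                                                 
                                                                 
                                                                 
                                                                 
                                                                 
                                                                 
                                                                 
                                                                 
                                                                 
                                                                 


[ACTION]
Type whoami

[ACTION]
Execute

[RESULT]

$ git status                                                     
On branch main                                                   
Changes not staged for commit:                                   
                                                                 
        modified:   config.yaml                                  
        modified:   test_main.py                                 
        modified:   utils.py                                     
$ ls -la                                                         
drwxr-xr-x  1 user group     3328 Jun 26 10:58 docs/             
drwxr-xr-x  1 user group    46318 Mar 16 10:59 src/              
-rw-r--r--  1 user group    21429 Apr  6 10:12 README.md         
-rw-r--r--  1 user group    34291 May 11 10:19 config.yaml       
$ whoami                                                         
user                                                             
$ █                                                              
                                                                 
                                                                 
                                                                 
                                                                 
                                                                 
                                                                 
                                                                 
                                                                 
                                                                 
                                                                 
                                                                 
                                                                 
                                                                 
                                                                 
                                                                 
                                                                 
                                                                 


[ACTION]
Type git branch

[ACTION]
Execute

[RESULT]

$ git status                                                     
On branch main                                                   
Changes not staged for commit:                                   
                                                                 
        modified:   config.yaml                                  
        modified:   test_main.py                                 
        modified:   utils.py                                     
$ ls -la                                                         
drwxr-xr-x  1 user group     3328 Jun 26 10:58 docs/             
drwxr-xr-x  1 user group    46318 Mar 16 10:59 src/              
-rw-r--r--  1 user group    21429 Apr  6 10:12 README.md         
-rw-r--r--  1 user group    34291 May 11 10:19 config.yaml       
$ whoami                                                         
user                                                             
$ git branch                                                     
* main                                                           
  develop                                                        
$ █                                                              
                                                                 
                                                                 
                                                                 
                                                                 
                                                                 
                                                                 
                                                                 
                                                                 
                                                                 
                                                                 
                                                                 
                                                                 
                                                                 
                                                                 


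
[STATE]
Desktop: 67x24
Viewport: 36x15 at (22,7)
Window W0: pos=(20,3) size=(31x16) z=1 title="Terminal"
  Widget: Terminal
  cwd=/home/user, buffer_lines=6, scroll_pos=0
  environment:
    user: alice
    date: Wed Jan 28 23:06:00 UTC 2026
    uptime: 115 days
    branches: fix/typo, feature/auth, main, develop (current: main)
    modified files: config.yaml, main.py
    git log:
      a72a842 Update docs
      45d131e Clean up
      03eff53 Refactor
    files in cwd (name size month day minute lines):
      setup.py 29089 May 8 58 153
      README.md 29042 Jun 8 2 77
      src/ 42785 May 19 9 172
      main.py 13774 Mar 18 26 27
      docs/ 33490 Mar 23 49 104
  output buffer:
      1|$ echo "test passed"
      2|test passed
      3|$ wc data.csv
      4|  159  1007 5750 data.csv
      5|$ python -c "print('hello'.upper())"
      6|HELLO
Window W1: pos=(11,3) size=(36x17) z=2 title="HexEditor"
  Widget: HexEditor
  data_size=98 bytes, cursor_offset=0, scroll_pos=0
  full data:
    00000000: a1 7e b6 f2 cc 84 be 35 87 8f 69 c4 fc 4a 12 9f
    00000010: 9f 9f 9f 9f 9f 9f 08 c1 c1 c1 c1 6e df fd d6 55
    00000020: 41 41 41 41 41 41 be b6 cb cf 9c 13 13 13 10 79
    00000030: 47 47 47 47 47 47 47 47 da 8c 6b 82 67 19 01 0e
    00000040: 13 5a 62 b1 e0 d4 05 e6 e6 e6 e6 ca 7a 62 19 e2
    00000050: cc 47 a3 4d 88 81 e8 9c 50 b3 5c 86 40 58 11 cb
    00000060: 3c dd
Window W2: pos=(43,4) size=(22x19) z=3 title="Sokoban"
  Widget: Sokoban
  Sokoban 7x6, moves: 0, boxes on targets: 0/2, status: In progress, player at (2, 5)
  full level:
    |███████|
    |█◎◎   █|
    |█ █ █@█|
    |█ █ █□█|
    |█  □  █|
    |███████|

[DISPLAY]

9f 9f 9f 9f 9f 9f 08 ┃███████       
41 41 41 41 41 41 be ┃█◎◎   █       
47 47 47 47 47 47 47 ┃█ █ █@█       
13 5a 62 b1 e0 d4 05 ┃█ █ █□█       
cc 47 a3 4d 88 81 e8 ┃█  □  █       
3c dd                ┃███████       
                     ┃Moves: 0  0/2 
                     ┃              
                     ┃              
                     ┃              
                     ┃              
                     ┃              
━━━━━━━━━━━━━━━━━━━━━┃              
                     ┃              
                     ┃              


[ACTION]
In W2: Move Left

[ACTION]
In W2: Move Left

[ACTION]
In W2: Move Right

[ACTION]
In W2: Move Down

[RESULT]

9f 9f 9f 9f 9f 9f 08 ┃███████       
41 41 41 41 41 41 be ┃█◎◎   █       
47 47 47 47 47 47 47 ┃█ █ █ █       
13 5a 62 b1 e0 d4 05 ┃█ █ █@█       
cc 47 a3 4d 88 81 e8 ┃█  □ □█       
3c dd                ┃███████       
                     ┃Moves: 1  0/2 
                     ┃              
                     ┃              
                     ┃              
                     ┃              
                     ┃              
━━━━━━━━━━━━━━━━━━━━━┃              
                     ┃              
                     ┃              


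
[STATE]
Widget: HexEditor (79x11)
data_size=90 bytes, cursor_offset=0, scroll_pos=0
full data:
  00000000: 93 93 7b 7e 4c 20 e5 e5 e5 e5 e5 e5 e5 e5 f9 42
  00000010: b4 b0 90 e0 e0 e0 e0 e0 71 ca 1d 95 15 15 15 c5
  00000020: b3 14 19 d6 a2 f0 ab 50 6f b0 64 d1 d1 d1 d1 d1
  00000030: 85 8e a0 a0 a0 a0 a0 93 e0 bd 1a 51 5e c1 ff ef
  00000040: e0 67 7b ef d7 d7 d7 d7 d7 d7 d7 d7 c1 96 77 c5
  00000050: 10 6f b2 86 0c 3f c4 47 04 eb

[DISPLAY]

00000000  93 93 7b 7e 4c 20 e5 e5  e5 e5 e5 e5 e5 e5 f9 42  |..{~L .........B| 
00000010  b4 b0 90 e0 e0 e0 e0 e0  71 ca 1d 95 15 15 15 c5  |........q.......| 
00000020  b3 14 19 d6 a2 f0 ab 50  6f b0 64 d1 d1 d1 d1 d1  |.......Po.d.....| 
00000030  85 8e a0 a0 a0 a0 a0 93  e0 bd 1a 51 5e c1 ff ef  |...........Q^...| 
00000040  e0 67 7b ef d7 d7 d7 d7  d7 d7 d7 d7 c1 96 77 c5  |.g{...........w.| 
00000050  10 6f b2 86 0c 3f c4 47  04 eb                    |.o...?.G..      | 
                                                                               
                                                                               
                                                                               
                                                                               
                                                                               


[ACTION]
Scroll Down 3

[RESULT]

00000030  85 8e a0 a0 a0 a0 a0 93  e0 bd 1a 51 5e c1 ff ef  |...........Q^...| 
00000040  e0 67 7b ef d7 d7 d7 d7  d7 d7 d7 d7 c1 96 77 c5  |.g{...........w.| 
00000050  10 6f b2 86 0c 3f c4 47  04 eb                    |.o...?.G..      | 
                                                                               
                                                                               
                                                                               
                                                                               
                                                                               
                                                                               
                                                                               
                                                                               


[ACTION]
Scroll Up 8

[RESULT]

00000000  93 93 7b 7e 4c 20 e5 e5  e5 e5 e5 e5 e5 e5 f9 42  |..{~L .........B| 
00000010  b4 b0 90 e0 e0 e0 e0 e0  71 ca 1d 95 15 15 15 c5  |........q.......| 
00000020  b3 14 19 d6 a2 f0 ab 50  6f b0 64 d1 d1 d1 d1 d1  |.......Po.d.....| 
00000030  85 8e a0 a0 a0 a0 a0 93  e0 bd 1a 51 5e c1 ff ef  |...........Q^...| 
00000040  e0 67 7b ef d7 d7 d7 d7  d7 d7 d7 d7 c1 96 77 c5  |.g{...........w.| 
00000050  10 6f b2 86 0c 3f c4 47  04 eb                    |.o...?.G..      | 
                                                                               
                                                                               
                                                                               
                                                                               
                                                                               


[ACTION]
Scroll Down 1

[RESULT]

00000010  b4 b0 90 e0 e0 e0 e0 e0  71 ca 1d 95 15 15 15 c5  |........q.......| 
00000020  b3 14 19 d6 a2 f0 ab 50  6f b0 64 d1 d1 d1 d1 d1  |.......Po.d.....| 
00000030  85 8e a0 a0 a0 a0 a0 93  e0 bd 1a 51 5e c1 ff ef  |...........Q^...| 
00000040  e0 67 7b ef d7 d7 d7 d7  d7 d7 d7 d7 c1 96 77 c5  |.g{...........w.| 
00000050  10 6f b2 86 0c 3f c4 47  04 eb                    |.o...?.G..      | 
                                                                               
                                                                               
                                                                               
                                                                               
                                                                               
                                                                               


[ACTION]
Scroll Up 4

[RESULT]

00000000  93 93 7b 7e 4c 20 e5 e5  e5 e5 e5 e5 e5 e5 f9 42  |..{~L .........B| 
00000010  b4 b0 90 e0 e0 e0 e0 e0  71 ca 1d 95 15 15 15 c5  |........q.......| 
00000020  b3 14 19 d6 a2 f0 ab 50  6f b0 64 d1 d1 d1 d1 d1  |.......Po.d.....| 
00000030  85 8e a0 a0 a0 a0 a0 93  e0 bd 1a 51 5e c1 ff ef  |...........Q^...| 
00000040  e0 67 7b ef d7 d7 d7 d7  d7 d7 d7 d7 c1 96 77 c5  |.g{...........w.| 
00000050  10 6f b2 86 0c 3f c4 47  04 eb                    |.o...?.G..      | 
                                                                               
                                                                               
                                                                               
                                                                               
                                                                               


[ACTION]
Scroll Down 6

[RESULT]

00000050  10 6f b2 86 0c 3f c4 47  04 eb                    |.o...?.G..      | 
                                                                               
                                                                               
                                                                               
                                                                               
                                                                               
                                                                               
                                                                               
                                                                               
                                                                               
                                                                               


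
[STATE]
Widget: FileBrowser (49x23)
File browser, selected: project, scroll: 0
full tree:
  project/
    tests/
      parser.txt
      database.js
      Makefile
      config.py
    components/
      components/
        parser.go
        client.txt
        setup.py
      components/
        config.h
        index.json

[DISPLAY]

> [-] project/                                   
    [+] tests/                                   
    [+] components/                              
                                                 
                                                 
                                                 
                                                 
                                                 
                                                 
                                                 
                                                 
                                                 
                                                 
                                                 
                                                 
                                                 
                                                 
                                                 
                                                 
                                                 
                                                 
                                                 
                                                 


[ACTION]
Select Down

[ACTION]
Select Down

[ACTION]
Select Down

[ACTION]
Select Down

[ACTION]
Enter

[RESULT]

  [-] project/                                   
    [+] tests/                                   
  > [-] components/                              
      [+] components/                            
      [+] components/                            
                                                 
                                                 
                                                 
                                                 
                                                 
                                                 
                                                 
                                                 
                                                 
                                                 
                                                 
                                                 
                                                 
                                                 
                                                 
                                                 
                                                 
                                                 


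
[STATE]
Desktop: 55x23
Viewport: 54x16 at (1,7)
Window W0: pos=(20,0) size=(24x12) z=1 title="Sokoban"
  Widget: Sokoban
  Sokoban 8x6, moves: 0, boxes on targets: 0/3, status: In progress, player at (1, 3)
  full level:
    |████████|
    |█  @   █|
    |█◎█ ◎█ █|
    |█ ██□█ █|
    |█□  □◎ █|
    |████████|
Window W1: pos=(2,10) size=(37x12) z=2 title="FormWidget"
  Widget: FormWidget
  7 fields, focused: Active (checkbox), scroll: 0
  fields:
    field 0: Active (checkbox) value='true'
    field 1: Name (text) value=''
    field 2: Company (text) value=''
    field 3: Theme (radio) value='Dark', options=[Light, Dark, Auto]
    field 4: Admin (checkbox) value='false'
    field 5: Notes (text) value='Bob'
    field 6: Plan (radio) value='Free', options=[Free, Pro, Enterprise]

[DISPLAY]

                   ┃█□  □◎ █              ┃           
                   ┃████████              ┃           
                   ┃Moves: 0  0/3         ┃           
 ┏━━━━━━━━━━━━━━━━━━━━━━━━━━━━━━━━━━━┓    ┃           
 ┃ FormWidget                        ┃━━━━┛           
 ┠───────────────────────────────────┨                
 ┃> Active:     [x]                  ┃                
 ┃  Name:       [                   ]┃                
 ┃  Company:    [                   ]┃                
 ┃  Theme:      ( ) Light  (●) Dark  ┃                
 ┃  Admin:      [ ]                  ┃                
 ┃  Notes:      [Bob                ]┃                
 ┃  Plan:       (●) Free  ( ) Pro  ( ┃                
 ┃                                   ┃                
 ┗━━━━━━━━━━━━━━━━━━━━━━━━━━━━━━━━━━━┛                
                                                      


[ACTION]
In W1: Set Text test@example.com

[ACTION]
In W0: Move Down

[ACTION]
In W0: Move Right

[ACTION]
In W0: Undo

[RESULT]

                   ┃█□  □◎ █              ┃           
                   ┃████████              ┃           
                   ┃Moves: 1  0/3         ┃           
 ┏━━━━━━━━━━━━━━━━━━━━━━━━━━━━━━━━━━━┓    ┃           
 ┃ FormWidget                        ┃━━━━┛           
 ┠───────────────────────────────────┨                
 ┃> Active:     [x]                  ┃                
 ┃  Name:       [                   ]┃                
 ┃  Company:    [                   ]┃                
 ┃  Theme:      ( ) Light  (●) Dark  ┃                
 ┃  Admin:      [ ]                  ┃                
 ┃  Notes:      [Bob                ]┃                
 ┃  Plan:       (●) Free  ( ) Pro  ( ┃                
 ┃                                   ┃                
 ┗━━━━━━━━━━━━━━━━━━━━━━━━━━━━━━━━━━━┛                
                                                      


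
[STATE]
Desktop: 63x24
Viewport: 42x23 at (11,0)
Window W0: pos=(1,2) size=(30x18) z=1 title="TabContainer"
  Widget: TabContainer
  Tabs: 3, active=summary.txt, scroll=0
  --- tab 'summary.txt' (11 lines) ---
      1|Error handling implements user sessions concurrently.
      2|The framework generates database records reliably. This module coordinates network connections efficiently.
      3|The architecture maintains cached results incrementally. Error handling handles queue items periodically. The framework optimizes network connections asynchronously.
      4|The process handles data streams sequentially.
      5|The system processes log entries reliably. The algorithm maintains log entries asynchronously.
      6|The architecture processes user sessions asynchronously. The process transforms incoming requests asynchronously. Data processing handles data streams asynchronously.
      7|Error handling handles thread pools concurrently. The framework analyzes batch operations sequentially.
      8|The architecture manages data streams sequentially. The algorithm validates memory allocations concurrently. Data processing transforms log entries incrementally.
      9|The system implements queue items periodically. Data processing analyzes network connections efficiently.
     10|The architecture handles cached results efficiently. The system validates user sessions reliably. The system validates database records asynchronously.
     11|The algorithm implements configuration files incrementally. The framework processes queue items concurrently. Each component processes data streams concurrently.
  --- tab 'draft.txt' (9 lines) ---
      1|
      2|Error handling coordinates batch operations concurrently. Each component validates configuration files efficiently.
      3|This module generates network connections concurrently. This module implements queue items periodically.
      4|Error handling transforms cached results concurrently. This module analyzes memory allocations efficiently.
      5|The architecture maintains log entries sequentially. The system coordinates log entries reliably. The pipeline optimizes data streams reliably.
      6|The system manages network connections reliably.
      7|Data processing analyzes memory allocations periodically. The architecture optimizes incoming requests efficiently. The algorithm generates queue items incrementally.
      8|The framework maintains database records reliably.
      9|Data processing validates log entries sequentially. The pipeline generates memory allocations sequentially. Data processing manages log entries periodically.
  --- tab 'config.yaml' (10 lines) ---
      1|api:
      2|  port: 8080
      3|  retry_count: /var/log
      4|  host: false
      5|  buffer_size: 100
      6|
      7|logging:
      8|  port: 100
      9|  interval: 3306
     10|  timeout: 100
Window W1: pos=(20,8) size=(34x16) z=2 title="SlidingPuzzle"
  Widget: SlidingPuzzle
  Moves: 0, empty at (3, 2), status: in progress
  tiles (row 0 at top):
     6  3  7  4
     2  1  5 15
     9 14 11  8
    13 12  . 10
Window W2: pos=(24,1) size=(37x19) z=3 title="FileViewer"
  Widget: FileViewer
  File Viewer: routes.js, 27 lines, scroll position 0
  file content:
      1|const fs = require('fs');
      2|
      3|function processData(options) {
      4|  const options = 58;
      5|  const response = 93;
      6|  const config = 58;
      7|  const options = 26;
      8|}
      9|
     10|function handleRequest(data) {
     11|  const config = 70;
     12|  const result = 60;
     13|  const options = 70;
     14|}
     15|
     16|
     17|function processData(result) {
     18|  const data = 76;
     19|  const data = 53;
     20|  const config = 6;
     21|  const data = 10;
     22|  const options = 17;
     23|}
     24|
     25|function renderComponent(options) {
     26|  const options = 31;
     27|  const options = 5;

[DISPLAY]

                                          
             ┏━━━━━━━━━━━━━━━━━━━━━━━━━━━━
━━━━━━━━━━━━━┃ FileViewer                 
iner         ┠────────────────────────────
─────────────┃const fs = require('fs');   
txt]│ draft.t┃                            
─────────────┃function processData(options
dling impleme┃  const options = 58;       
work gene┏━━━┃  const response = 93;      
tecture m┃ Sl┃  const config = 58;        
ss handle┠───┃  const options = 26;       
m process┃┌──┃}                           
tecture p┃│  ┃                            
dling han┃├──┃function handleRequest(data)
tecture m┃│  ┃  const config = 70;        
m impleme┃├──┃  const result = 60;        
tecture h┃│  ┃  const options = 70;       
ithm impl┃├──┃}                           
         ┃│ 1┃                            
━━━━━━━━━┃└──┗━━━━━━━━━━━━━━━━━━━━━━━━━━━━
         ┃Moves: 0                        
         ┃                                
         ┃                                


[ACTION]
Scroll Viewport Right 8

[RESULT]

                                          
     ┏━━━━━━━━━━━━━━━━━━━━━━━━━━━━━━━━━━━┓
━━━━━┃ FileViewer                        ┃
     ┠───────────────────────────────────┨
─────┃const fs = require('fs');         ▲┃
aft.t┃                                  █┃
─────┃function processData(options) {   ░┃
pleme┃  const options = 58;             ░┃
e┏━━━┃  const response = 93;            ░┃
m┃ Sl┃  const config = 58;              ░┃
e┠───┃  const options = 26;             ░┃
s┃┌──┃}                                 ░┃
p┃│  ┃                                  ░┃
n┃├──┃function handleRequest(data) {    ░┃
m┃│  ┃  const config = 70;              ░┃
e┃├──┃  const result = 60;              ░┃
h┃│  ┃  const options = 70;             ░┃
l┃├──┃}                                 ░┃
 ┃│ 1┃                                  ▼┃
━┃└──┗━━━━━━━━━━━━━━━━━━━━━━━━━━━━━━━━━━━┛
 ┃Moves: 0                        ┃       
 ┃                                ┃       
 ┃                                ┃       


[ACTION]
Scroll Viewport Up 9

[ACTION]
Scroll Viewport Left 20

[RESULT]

                                          
                        ┏━━━━━━━━━━━━━━━━━
 ┏━━━━━━━━━━━━━━━━━━━━━━┃ FileViewer      
 ┃ TabContainer         ┠─────────────────
 ┠──────────────────────┃const fs = requir
 ┃[summary.txt]│ draft.t┃                 
 ┃──────────────────────┃function processD
 ┃Error handling impleme┃  const options =
 ┃The framework gene┏━━━┃  const response 
 ┃The architecture m┃ Sl┃  const config = 
 ┃The process handle┠───┃  const options =
 ┃The system process┃┌──┃}                
 ┃The architecture p┃│  ┃                 
 ┃Error handling han┃├──┃function handleRe
 ┃The architecture m┃│  ┃  const config = 
 ┃The system impleme┃├──┃  const result = 
 ┃The architecture h┃│  ┃  const options =
 ┃The algorithm impl┃├──┃}                
 ┃                  ┃│ 1┃                 
 ┗━━━━━━━━━━━━━━━━━━┃└──┗━━━━━━━━━━━━━━━━━
                    ┃Moves: 0             
                    ┃                     
                    ┃                     


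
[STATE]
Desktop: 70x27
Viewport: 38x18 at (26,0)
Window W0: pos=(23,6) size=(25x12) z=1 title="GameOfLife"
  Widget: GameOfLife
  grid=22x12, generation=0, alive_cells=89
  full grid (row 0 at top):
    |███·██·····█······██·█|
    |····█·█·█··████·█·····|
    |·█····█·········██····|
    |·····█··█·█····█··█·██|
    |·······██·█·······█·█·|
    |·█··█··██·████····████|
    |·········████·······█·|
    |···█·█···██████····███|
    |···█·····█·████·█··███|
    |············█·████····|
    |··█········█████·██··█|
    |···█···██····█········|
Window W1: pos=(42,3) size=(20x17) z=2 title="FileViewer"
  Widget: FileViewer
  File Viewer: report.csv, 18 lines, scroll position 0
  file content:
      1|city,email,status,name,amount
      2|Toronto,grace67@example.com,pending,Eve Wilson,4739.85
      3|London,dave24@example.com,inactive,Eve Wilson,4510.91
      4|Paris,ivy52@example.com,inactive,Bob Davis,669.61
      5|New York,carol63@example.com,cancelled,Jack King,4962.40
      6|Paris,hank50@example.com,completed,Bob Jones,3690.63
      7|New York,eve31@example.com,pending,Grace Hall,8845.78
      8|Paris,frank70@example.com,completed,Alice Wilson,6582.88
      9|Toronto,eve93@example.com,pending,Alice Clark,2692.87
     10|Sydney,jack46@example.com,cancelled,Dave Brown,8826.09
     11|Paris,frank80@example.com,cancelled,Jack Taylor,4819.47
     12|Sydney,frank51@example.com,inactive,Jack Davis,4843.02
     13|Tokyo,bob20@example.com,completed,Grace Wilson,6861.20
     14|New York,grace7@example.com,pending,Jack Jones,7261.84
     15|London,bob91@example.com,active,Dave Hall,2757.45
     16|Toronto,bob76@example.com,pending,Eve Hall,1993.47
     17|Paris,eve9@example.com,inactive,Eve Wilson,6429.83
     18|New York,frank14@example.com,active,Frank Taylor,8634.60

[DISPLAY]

                                      
                                      
                                      
                ┏━━━━━━━━━━━━━━━━━━┓  
                ┃ FileViewer       ┃  
                ┠──────────────────┨  
━━━━━━━━━━━━━━━━┃city,email,status▲┃  
ameOfLife       ┃Toronto,grace67@e█┃  
────────────────┃London,dave24@exa░┃  
n: 0            ┃Paris,ivy52@examp░┃  
····█·········██┃New York,carol63@░┃  
···█··█·█····█··┃Paris,hank50@exam░┃  
·····██·█·······┃New York,eve31@ex░┃  
··█··██·████····┃Paris,frank70@exa░┃  
·······████·····┃Toronto,eve93@exa░┃  
·█·█···██████···┃Sydney,jack46@exa░┃  
·█·····█·████·█·┃Paris,frank80@exa░┃  
━━━━━━━━━━━━━━━━┃Sydney,frank51@ex░┃  


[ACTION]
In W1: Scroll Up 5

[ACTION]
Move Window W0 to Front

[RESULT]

                                      
                                      
                                      
                ┏━━━━━━━━━━━━━━━━━━┓  
                ┃ FileViewer       ┃  
                ┠──────────────────┨  
━━━━━━━━━━━━━━━━━━━━━┓email,status▲┃  
ameOfLife            ┃to,grace67@e█┃  
─────────────────────┨n,dave24@exa░┃  
n: 0                 ┃,ivy52@examp░┃  
····█·········██···· ┃ork,carol63@░┃  
···█··█·█····█··█·██ ┃,hank50@exam░┃  
·····██·█·······█·█· ┃ork,eve31@ex░┃  
··█··██·████····████ ┃,frank70@exa░┃  
·······████·······█· ┃to,eve93@exa░┃  
·█·█···██████····███ ┃y,jack46@exa░┃  
·█·····█·████·█··███ ┃,frank80@exa░┃  
━━━━━━━━━━━━━━━━━━━━━┛y,frank51@ex░┃  


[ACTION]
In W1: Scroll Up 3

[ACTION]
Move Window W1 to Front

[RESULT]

                                      
                                      
                                      
                ┏━━━━━━━━━━━━━━━━━━┓  
                ┃ FileViewer       ┃  
                ┠──────────────────┨  
━━━━━━━━━━━━━━━━┃city,email,status▲┃  
ameOfLife       ┃Toronto,grace67@e█┃  
────────────────┃London,dave24@exa░┃  
n: 0            ┃Paris,ivy52@examp░┃  
····█·········██┃New York,carol63@░┃  
···█··█·█····█··┃Paris,hank50@exam░┃  
·····██·█·······┃New York,eve31@ex░┃  
··█··██·████····┃Paris,frank70@exa░┃  
·······████·····┃Toronto,eve93@exa░┃  
·█·█···██████···┃Sydney,jack46@exa░┃  
·█·····█·████·█·┃Paris,frank80@exa░┃  
━━━━━━━━━━━━━━━━┃Sydney,frank51@ex░┃  


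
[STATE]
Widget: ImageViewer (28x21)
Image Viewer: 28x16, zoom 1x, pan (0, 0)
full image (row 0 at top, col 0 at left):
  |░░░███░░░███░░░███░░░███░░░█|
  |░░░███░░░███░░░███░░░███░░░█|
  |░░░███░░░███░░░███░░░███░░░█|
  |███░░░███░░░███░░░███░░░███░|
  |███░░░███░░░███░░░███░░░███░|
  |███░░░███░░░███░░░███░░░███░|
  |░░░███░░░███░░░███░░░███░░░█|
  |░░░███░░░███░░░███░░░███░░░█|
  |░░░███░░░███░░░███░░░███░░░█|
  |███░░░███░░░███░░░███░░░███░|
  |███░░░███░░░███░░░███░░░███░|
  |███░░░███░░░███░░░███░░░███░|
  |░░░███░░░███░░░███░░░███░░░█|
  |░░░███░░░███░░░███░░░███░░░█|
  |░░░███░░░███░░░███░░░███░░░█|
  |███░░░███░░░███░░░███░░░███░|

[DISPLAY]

░░░███░░░███░░░███░░░███░░░█
░░░███░░░███░░░███░░░███░░░█
░░░███░░░███░░░███░░░███░░░█
███░░░███░░░███░░░███░░░███░
███░░░███░░░███░░░███░░░███░
███░░░███░░░███░░░███░░░███░
░░░███░░░███░░░███░░░███░░░█
░░░███░░░███░░░███░░░███░░░█
░░░███░░░███░░░███░░░███░░░█
███░░░███░░░███░░░███░░░███░
███░░░███░░░███░░░███░░░███░
███░░░███░░░███░░░███░░░███░
░░░███░░░███░░░███░░░███░░░█
░░░███░░░███░░░███░░░███░░░█
░░░███░░░███░░░███░░░███░░░█
███░░░███░░░███░░░███░░░███░
                            
                            
                            
                            
                            


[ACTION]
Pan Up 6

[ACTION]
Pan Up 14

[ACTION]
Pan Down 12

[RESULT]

░░░███░░░███░░░███░░░███░░░█
░░░███░░░███░░░███░░░███░░░█
░░░███░░░███░░░███░░░███░░░█
███░░░███░░░███░░░███░░░███░
                            
                            
                            
                            
                            
                            
                            
                            
                            
                            
                            
                            
                            
                            
                            
                            
                            


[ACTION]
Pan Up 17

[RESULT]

░░░███░░░███░░░███░░░███░░░█
░░░███░░░███░░░███░░░███░░░█
░░░███░░░███░░░███░░░███░░░█
███░░░███░░░███░░░███░░░███░
███░░░███░░░███░░░███░░░███░
███░░░███░░░███░░░███░░░███░
░░░███░░░███░░░███░░░███░░░█
░░░███░░░███░░░███░░░███░░░█
░░░███░░░███░░░███░░░███░░░█
███░░░███░░░███░░░███░░░███░
███░░░███░░░███░░░███░░░███░
███░░░███░░░███░░░███░░░███░
░░░███░░░███░░░███░░░███░░░█
░░░███░░░███░░░███░░░███░░░█
░░░███░░░███░░░███░░░███░░░█
███░░░███░░░███░░░███░░░███░
                            
                            
                            
                            
                            


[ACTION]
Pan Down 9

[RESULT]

███░░░███░░░███░░░███░░░███░
███░░░███░░░███░░░███░░░███░
███░░░███░░░███░░░███░░░███░
░░░███░░░███░░░███░░░███░░░█
░░░███░░░███░░░███░░░███░░░█
░░░███░░░███░░░███░░░███░░░█
███░░░███░░░███░░░███░░░███░
                            
                            
                            
                            
                            
                            
                            
                            
                            
                            
                            
                            
                            
                            
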